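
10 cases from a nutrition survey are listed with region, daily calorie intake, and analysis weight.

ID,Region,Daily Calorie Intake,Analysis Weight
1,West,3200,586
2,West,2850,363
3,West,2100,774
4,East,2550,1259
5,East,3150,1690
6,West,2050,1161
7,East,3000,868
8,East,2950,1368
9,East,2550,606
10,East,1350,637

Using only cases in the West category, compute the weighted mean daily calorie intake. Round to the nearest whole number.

2398

West rows: 1, 2, 3, 6
Weighted sum = 3200×586 + 2850×363 + 2100×774 + 2050×1161
  = 1875200 + 1034550 + 1625400 + 2380050 = 6915200
Sum of weights = 586 + 363 + 774 + 1161 = 2884
Weighted mean = 6915200 / 2884 = 2397.7809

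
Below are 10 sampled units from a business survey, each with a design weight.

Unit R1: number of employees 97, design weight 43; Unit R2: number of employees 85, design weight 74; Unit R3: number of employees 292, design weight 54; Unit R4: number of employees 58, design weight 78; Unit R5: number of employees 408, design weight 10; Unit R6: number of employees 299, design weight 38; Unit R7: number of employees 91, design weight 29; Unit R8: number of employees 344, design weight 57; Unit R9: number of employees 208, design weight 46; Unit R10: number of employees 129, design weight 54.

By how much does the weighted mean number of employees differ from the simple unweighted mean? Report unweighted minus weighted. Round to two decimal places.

Unweighted sum = 97 + 85 + 292 + 58 + 408 + 299 + 91 + 344 + 208 + 129 = 2011
Unweighted mean = 2011 / 10 = 201.1
Weighted sum = 97×43 + 85×74 + 292×54 + 58×78 + 408×10 + 299×38 + 91×29 + 344×57 + 208×46 + 129×54
  = 4171 + 6290 + 15768 + 4524 + 4080 + 11362 + 2639 + 19608 + 9568 + 6966 = 84976
Sum of weights = 43 + 74 + 54 + 78 + 10 + 38 + 29 + 57 + 46 + 54 = 483
Weighted mean = 84976 / 483 = 175.93375
Difference (unweighted minus weighted) = 25.166253

25.17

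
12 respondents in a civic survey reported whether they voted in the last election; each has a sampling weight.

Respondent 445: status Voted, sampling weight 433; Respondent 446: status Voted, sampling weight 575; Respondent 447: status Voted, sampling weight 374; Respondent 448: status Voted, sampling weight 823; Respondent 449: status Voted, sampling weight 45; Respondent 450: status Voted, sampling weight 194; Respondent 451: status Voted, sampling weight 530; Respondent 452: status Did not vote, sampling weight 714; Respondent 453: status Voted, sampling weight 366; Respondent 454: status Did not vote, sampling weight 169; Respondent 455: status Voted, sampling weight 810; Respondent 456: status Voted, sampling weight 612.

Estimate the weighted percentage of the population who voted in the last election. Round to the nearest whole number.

Sum of weights for 'Voted' = 433 + 575 + 374 + 823 + 45 + 194 + 530 + 366 + 810 + 612 = 4762
Total weight = 433 + 575 + 374 + 823 + 45 + 194 + 530 + 714 + 366 + 169 + 810 + 612 = 5645
Weighted proportion = 4762 / 5645 = 0.84357839 → 84.357839%

84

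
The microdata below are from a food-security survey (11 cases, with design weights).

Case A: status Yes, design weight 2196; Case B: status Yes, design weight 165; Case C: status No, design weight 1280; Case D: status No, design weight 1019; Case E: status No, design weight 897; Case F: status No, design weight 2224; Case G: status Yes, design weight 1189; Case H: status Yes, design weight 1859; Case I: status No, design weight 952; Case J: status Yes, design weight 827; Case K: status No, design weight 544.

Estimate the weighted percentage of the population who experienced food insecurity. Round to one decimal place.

Sum of weights for 'Yes' = 2196 + 165 + 1189 + 1859 + 827 = 6236
Total weight = 2196 + 165 + 1280 + 1019 + 897 + 2224 + 1189 + 1859 + 952 + 827 + 544 = 13152
Weighted proportion = 6236 / 13152 = 0.47414842 → 47.414842%

47.4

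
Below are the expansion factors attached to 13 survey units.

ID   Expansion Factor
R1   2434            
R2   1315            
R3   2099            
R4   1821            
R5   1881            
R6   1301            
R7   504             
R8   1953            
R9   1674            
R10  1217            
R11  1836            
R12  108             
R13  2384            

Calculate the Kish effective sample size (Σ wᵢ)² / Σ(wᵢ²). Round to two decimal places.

Σ wᵢ = 20527
Σ wᵢ² = 38023791
n_eff = 20527² / 38023791 = 421357729 / 38023791 = 11.081423

11.08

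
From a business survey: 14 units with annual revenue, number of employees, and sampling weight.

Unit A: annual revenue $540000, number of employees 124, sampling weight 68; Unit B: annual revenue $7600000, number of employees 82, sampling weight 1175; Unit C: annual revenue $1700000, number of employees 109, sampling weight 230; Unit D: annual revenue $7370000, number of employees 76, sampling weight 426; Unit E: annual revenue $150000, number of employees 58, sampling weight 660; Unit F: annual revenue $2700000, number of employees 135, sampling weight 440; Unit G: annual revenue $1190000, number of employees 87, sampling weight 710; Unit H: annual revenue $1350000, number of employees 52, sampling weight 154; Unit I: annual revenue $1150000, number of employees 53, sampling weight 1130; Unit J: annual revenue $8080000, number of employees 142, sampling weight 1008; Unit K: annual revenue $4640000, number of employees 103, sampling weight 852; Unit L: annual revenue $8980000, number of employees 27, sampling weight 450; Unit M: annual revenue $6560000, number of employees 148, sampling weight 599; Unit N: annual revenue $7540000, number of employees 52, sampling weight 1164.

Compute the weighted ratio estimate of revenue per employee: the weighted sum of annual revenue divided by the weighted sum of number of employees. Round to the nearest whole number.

Σ wᵢ·y = 44981560000
Σ wᵢ·x = 781798
Ratio = 44981560000 / 781798 = 57536.039

57536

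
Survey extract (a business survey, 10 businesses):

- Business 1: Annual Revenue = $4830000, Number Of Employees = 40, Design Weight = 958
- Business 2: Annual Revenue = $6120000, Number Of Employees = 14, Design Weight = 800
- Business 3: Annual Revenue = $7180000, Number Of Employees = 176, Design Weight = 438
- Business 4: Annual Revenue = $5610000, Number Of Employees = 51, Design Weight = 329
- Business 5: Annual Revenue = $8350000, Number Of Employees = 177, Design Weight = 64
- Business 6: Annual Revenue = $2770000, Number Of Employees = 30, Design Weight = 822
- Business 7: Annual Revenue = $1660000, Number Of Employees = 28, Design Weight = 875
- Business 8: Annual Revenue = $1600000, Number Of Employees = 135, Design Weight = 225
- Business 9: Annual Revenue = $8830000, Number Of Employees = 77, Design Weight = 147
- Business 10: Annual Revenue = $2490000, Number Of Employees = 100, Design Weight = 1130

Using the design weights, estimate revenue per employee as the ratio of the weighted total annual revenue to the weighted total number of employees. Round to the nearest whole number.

Σ wᵢ·y = 4830000×958 + 6120000×800 + 7180000×438 + 5610000×329 + 8350000×64 + 2770000×822 + 1660000×875 + 1600000×225 + 8830000×147 + 2490000×1130
  = 4627140000 + 4896000000 + 3144840000 + 1845690000 + 534400000 + 2276940000 + 1452500000 + 360000000 + 1298010000 + 2813700000 = 23249220000
Σ wᵢ·x = 40×958 + 14×800 + 176×438 + 51×329 + 177×64 + 30×822 + 28×875 + 135×225 + 77×147 + 100×1130
  = 38320 + 11200 + 77088 + 16779 + 11328 + 24660 + 24500 + 30375 + 11319 + 113000 = 358569
Ratio = 23249220000 / 358569 = 64838.901

64839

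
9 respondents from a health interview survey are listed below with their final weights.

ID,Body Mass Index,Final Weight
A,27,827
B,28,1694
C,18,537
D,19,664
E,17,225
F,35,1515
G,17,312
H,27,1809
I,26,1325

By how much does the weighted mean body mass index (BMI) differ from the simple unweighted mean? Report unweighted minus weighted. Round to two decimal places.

-2.88

Unweighted sum = 27 + 28 + 18 + 19 + 17 + 35 + 17 + 27 + 26 = 214
Unweighted mean = 214 / 9 = 23.777778
Weighted sum = 27×827 + 28×1694 + 18×537 + 19×664 + 17×225 + 35×1515 + 17×312 + 27×1809 + 26×1325
  = 237490
Sum of weights = 827 + 1694 + 537 + 664 + 225 + 1515 + 312 + 1809 + 1325 = 8908
Weighted mean = 237490 / 8908 = 26.660305
Difference (unweighted minus weighted) = -2.8825276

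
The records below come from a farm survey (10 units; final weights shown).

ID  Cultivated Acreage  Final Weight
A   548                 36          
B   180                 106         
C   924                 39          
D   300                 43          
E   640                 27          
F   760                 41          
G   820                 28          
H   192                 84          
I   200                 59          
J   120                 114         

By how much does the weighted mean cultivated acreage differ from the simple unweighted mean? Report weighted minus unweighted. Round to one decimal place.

-120.5

Unweighted sum = 4684
Unweighted mean = 4684 / 10 = 468.4
Weighted sum = 200752
Sum of weights = 36 + 106 + 39 + 43 + 27 + 41 + 28 + 84 + 59 + 114 = 577
Weighted mean = 200752 / 577 = 347.92374
Difference (weighted minus unweighted) = -120.47626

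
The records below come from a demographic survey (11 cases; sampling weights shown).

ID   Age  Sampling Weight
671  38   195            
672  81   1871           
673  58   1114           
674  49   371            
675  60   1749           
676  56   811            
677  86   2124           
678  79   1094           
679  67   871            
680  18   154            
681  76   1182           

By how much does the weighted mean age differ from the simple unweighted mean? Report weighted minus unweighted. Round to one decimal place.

Unweighted sum = 38 + 81 + 58 + 49 + 60 + 56 + 86 + 79 + 67 + 18 + 76 = 668
Unweighted mean = 668 / 11 = 60.727273
Weighted sum = 38×195 + 81×1871 + 58×1114 + 49×371 + 60×1749 + 56×811 + 86×2124 + 79×1094 + 67×871 + 18×154 + 76×1182
  = 7410 + 151551 + 64612 + 18179 + 104940 + 45416 + 182664 + 86426 + 58357 + 2772 + 89832 = 812159
Sum of weights = 11536
Weighted mean = 812159 / 11536 = 70.402132
Difference (weighted minus unweighted) = 9.6748597

9.7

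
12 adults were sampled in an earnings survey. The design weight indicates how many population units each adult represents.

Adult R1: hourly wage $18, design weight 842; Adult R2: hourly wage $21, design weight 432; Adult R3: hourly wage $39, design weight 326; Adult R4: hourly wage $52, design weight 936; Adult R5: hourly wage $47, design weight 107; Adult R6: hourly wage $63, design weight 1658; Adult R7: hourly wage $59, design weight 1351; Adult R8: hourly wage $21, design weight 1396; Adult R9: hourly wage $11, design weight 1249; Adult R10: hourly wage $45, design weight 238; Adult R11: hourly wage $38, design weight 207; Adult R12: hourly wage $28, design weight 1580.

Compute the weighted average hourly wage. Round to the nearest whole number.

Weighted sum = 18×842 + 21×432 + 39×326 + 52×936 + 47×107 + 63×1658 + 59×1351 + 21×1396 + 11×1249 + 45×238 + 38×207 + 28×1580
  = 15156 + 9072 + 12714 + 48672 + 5029 + 104454 + 79709 + 29316 + 13739 + 10710 + 7866 + 44240 = 380677
Sum of weights = 842 + 432 + 326 + 936 + 107 + 1658 + 1351 + 1396 + 1249 + 238 + 207 + 1580 = 10322
Weighted mean = 380677 / 10322 = 36.880159

37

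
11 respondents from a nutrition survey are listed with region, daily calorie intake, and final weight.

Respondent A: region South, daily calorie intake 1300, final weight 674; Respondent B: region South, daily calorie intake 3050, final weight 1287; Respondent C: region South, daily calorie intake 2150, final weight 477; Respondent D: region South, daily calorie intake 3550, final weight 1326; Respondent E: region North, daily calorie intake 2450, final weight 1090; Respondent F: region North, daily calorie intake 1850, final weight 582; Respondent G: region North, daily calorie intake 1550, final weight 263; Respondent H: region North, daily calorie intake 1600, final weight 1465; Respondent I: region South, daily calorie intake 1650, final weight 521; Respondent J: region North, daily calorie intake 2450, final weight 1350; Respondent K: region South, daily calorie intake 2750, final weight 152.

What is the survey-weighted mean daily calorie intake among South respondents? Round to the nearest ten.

2660

South rows: A, B, C, D, I, K
Weighted sum = 11812050
Sum of weights = 674 + 1287 + 477 + 1326 + 521 + 152 = 4437
Weighted mean = 11812050 / 4437 = 2662.1704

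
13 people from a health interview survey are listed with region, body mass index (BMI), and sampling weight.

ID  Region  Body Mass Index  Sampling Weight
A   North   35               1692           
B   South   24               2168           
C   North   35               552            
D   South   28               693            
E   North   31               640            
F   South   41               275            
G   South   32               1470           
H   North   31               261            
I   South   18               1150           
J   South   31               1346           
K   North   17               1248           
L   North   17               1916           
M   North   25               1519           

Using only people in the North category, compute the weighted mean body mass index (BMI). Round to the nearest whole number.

North rows: A, C, E, H, K, L, M
Weighted sum = 35×1692 + 35×552 + 31×640 + 31×261 + 17×1248 + 17×1916 + 25×1519
  = 198234
Sum of weights = 1692 + 552 + 640 + 261 + 1248 + 1916 + 1519 = 7828
Weighted mean = 198234 / 7828 = 25.32371

25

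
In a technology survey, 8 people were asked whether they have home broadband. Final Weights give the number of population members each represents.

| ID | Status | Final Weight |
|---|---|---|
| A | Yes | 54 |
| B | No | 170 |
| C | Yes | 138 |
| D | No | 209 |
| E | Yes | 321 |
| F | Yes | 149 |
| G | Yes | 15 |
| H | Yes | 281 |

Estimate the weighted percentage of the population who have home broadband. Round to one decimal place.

Sum of weights for 'Yes' = 54 + 138 + 321 + 149 + 15 + 281 = 958
Total weight = 54 + 170 + 138 + 209 + 321 + 149 + 15 + 281 = 1337
Weighted proportion = 958 / 1337 = 0.71652954 → 71.652954%

71.7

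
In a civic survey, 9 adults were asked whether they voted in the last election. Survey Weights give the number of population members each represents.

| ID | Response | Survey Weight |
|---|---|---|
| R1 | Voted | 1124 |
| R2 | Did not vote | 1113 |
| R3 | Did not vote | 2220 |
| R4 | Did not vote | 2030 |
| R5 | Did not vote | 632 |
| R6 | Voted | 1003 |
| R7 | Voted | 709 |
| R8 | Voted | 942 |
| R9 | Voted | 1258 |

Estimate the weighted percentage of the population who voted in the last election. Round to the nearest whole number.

46

Sum of weights for 'Voted' = 1124 + 1003 + 709 + 942 + 1258 = 5036
Total weight = 1124 + 1113 + 2220 + 2030 + 632 + 1003 + 709 + 942 + 1258 = 11031
Weighted proportion = 5036 / 11031 = 0.45653159 → 45.653159%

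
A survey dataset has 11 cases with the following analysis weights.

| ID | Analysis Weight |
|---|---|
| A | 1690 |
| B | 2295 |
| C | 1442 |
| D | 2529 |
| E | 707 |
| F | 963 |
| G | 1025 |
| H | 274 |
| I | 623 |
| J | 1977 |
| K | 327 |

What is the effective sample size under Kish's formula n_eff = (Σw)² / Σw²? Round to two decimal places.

8.15

Σ wᵢ = 1690 + 2295 + 1442 + 2529 + 707 + 963 + 1025 + 274 + 623 + 1977 + 327 = 13852
Σ wᵢ² = 23554836
n_eff = 13852² / 23554836 = 191877904 / 23554836 = 8.1460089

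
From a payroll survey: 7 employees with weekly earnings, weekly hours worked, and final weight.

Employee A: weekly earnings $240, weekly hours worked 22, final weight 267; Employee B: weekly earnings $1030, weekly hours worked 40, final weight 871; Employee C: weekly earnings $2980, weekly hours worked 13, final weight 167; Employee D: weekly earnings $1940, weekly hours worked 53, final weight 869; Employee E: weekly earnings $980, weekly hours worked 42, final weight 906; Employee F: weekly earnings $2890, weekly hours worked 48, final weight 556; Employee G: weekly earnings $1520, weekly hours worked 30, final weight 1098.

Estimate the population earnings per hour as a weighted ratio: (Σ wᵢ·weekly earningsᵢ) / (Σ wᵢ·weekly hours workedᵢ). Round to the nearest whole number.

39

Σ wᵢ·y = 7308410
Σ wᵢ·x = 22×267 + 40×871 + 13×167 + 53×869 + 42×906 + 48×556 + 30×1098
  = 186622
Ratio = 7308410 / 186622 = 39.161567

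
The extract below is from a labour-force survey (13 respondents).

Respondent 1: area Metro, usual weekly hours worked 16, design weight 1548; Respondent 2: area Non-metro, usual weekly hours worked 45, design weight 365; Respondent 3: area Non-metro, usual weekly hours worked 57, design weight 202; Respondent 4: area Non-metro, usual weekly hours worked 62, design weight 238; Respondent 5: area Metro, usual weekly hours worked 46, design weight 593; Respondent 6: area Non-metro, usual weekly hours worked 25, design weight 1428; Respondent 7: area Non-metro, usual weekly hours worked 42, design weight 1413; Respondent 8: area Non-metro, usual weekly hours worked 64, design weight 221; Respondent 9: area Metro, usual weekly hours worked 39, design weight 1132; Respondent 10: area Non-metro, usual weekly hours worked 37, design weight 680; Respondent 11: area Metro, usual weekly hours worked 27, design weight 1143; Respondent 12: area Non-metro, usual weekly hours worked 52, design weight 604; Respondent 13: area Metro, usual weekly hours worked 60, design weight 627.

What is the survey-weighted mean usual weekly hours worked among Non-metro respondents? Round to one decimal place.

Non-metro rows: 2, 3, 4, 6, 7, 8, 10, 12
Weighted sum = 45×365 + 57×202 + 62×238 + 25×1428 + 42×1413 + 64×221 + 37×680 + 52×604
  = 208453
Sum of weights = 365 + 202 + 238 + 1428 + 1413 + 221 + 680 + 604 = 5151
Weighted mean = 208453 / 5151 = 40.468453

40.5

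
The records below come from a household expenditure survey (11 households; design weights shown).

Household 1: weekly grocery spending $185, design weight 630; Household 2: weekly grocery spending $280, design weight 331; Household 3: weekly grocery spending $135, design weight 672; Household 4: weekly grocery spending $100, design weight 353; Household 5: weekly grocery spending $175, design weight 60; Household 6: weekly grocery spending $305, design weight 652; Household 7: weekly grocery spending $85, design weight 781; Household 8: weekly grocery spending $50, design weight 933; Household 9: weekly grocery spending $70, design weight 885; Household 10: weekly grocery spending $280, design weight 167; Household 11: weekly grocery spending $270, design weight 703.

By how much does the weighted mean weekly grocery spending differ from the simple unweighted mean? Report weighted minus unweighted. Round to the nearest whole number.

Unweighted sum = 185 + 280 + 135 + 100 + 175 + 305 + 85 + 50 + 70 + 280 + 270 = 1935
Unweighted mean = 1935 / 11 = 175.90909
Weighted sum = 185×630 + 280×331 + 135×672 + 100×353 + 175×60 + 305×652 + 85×781 + 50×933 + 70×885 + 280×167 + 270×703
  = 116550 + 92680 + 90720 + 35300 + 10500 + 198860 + 66385 + 46650 + 61950 + 46760 + 189810 = 956165
Sum of weights = 630 + 331 + 672 + 353 + 60 + 652 + 781 + 933 + 885 + 167 + 703 = 6167
Weighted mean = 956165 / 6167 = 155.0454
Difference (weighted minus unweighted) = -20.863688

-21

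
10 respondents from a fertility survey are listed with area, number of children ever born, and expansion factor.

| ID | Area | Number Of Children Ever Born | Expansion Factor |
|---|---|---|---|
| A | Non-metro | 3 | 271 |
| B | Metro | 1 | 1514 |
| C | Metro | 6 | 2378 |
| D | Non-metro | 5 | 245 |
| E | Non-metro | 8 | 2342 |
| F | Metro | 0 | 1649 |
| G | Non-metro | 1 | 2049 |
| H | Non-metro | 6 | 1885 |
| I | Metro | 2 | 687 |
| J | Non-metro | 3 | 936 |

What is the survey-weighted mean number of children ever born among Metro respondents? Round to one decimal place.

Metro rows: B, C, F, I
Weighted sum = 1×1514 + 6×2378 + 0×1649 + 2×687
  = 1514 + 14268 + 0 + 1374 = 17156
Sum of weights = 1514 + 2378 + 1649 + 687 = 6228
Weighted mean = 17156 / 6228 = 2.7546564

2.8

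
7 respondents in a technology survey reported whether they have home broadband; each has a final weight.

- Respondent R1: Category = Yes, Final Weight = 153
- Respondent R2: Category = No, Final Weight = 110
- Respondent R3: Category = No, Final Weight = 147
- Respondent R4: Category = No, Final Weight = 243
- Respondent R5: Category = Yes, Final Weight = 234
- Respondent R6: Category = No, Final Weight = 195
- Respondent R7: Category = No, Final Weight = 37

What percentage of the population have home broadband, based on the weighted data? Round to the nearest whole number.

Sum of weights for 'Yes' = 153 + 234 = 387
Total weight = 153 + 110 + 147 + 243 + 234 + 195 + 37 = 1119
Weighted proportion = 387 / 1119 = 0.3458445 → 34.58445%

35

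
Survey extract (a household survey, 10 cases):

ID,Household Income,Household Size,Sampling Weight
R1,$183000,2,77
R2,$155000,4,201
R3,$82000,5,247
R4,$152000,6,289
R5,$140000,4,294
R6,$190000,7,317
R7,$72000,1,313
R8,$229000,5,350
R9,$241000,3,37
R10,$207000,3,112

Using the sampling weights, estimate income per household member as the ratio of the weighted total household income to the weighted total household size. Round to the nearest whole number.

Σ wᵢ·y = 183000×77 + 155000×201 + 82000×247 + 152000×289 + 140000×294 + 190000×317 + 72000×313 + 229000×350 + 241000×37 + 207000×112
  = 14091000 + 31155000 + 20254000 + 43928000 + 41160000 + 60230000 + 22536000 + 80150000 + 8917000 + 23184000 = 345605000
Σ wᵢ·x = 2×77 + 4×201 + 5×247 + 6×289 + 4×294 + 7×317 + 1×313 + 5×350 + 3×37 + 3×112
  = 154 + 804 + 1235 + 1734 + 1176 + 2219 + 313 + 1750 + 111 + 336 = 9832
Ratio = 345605000 / 9832 = 35151.037

35151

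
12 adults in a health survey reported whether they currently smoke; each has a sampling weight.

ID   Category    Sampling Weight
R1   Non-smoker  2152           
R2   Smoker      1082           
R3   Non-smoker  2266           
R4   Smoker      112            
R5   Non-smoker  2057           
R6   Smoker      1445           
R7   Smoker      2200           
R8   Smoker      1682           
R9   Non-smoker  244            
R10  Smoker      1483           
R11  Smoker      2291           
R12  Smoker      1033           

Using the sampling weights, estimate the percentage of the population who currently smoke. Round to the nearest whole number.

Sum of weights for 'Smoker' = 1082 + 112 + 1445 + 2200 + 1682 + 1483 + 2291 + 1033 = 11328
Total weight = 2152 + 1082 + 2266 + 112 + 2057 + 1445 + 2200 + 1682 + 244 + 1483 + 2291 + 1033 = 18047
Weighted proportion = 11328 / 18047 = 0.62769435 → 62.769435%

63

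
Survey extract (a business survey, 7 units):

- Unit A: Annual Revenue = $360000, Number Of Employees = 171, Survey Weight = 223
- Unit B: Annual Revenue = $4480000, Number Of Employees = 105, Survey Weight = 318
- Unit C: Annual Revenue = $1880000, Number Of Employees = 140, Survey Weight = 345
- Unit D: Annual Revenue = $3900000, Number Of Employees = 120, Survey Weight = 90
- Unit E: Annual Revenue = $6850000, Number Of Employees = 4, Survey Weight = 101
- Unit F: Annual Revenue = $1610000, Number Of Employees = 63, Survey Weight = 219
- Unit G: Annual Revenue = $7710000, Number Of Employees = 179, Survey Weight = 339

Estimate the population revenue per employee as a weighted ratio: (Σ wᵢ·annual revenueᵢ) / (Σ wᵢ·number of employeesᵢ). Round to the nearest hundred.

30000

Σ wᵢ·y = 360000×223 + 4480000×318 + 1880000×345 + 3900000×90 + 6850000×101 + 1610000×219 + 7710000×339
  = 80280000 + 1424640000 + 648600000 + 351000000 + 691850000 + 352590000 + 2613690000 = 6162650000
Σ wᵢ·x = 171×223 + 105×318 + 140×345 + 120×90 + 4×101 + 63×219 + 179×339
  = 205505
Ratio = 6162650000 / 205505 = 29987.835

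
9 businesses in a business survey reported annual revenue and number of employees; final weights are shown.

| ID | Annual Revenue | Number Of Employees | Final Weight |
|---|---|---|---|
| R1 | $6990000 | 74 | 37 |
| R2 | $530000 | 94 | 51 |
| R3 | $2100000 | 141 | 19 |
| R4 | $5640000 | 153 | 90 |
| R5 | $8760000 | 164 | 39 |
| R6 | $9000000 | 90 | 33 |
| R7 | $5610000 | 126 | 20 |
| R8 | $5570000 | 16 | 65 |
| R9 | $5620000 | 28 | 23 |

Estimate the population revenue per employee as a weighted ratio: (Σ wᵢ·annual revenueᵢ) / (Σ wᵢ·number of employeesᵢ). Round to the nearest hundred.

55300

Σ wᵢ·y = 6990000×37 + 530000×51 + 2100000×19 + 5640000×90 + 8760000×39 + 9000000×33 + 5610000×20 + 5570000×65 + 5620000×23
  = 258630000 + 27030000 + 39900000 + 507600000 + 341640000 + 297000000 + 112200000 + 362050000 + 129260000 = 2075310000
Σ wᵢ·x = 74×37 + 94×51 + 141×19 + 153×90 + 164×39 + 90×33 + 126×20 + 16×65 + 28×23
  = 2738 + 4794 + 2679 + 13770 + 6396 + 2970 + 2520 + 1040 + 644 = 37551
Ratio = 2075310000 / 37551 = 55266.438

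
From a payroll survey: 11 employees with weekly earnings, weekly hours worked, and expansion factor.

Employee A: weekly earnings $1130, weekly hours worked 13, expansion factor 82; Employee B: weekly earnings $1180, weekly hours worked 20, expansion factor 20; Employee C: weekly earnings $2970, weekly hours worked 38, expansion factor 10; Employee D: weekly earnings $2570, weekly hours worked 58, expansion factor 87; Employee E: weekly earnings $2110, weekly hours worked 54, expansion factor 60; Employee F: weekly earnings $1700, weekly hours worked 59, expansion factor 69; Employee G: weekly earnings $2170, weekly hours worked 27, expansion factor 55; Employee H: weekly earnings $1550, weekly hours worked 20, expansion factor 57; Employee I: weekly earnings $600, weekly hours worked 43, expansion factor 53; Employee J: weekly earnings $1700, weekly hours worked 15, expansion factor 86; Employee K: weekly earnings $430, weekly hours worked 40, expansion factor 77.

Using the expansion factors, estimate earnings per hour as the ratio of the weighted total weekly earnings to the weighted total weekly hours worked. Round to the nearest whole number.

44

Σ wᵢ·y = 1130×82 + 1180×20 + 2970×10 + 2570×87 + 2110×60 + 1700×69 + 2170×55 + 1550×57 + 600×53 + 1700×86 + 430×77
  = 1032260
Σ wᵢ·x = 13×82 + 20×20 + 38×10 + 58×87 + 54×60 + 59×69 + 27×55 + 20×57 + 43×53 + 15×86 + 40×77
  = 1066 + 400 + 380 + 5046 + 3240 + 4071 + 1485 + 1140 + 2279 + 1290 + 3080 = 23477
Ratio = 1032260 / 23477 = 43.968991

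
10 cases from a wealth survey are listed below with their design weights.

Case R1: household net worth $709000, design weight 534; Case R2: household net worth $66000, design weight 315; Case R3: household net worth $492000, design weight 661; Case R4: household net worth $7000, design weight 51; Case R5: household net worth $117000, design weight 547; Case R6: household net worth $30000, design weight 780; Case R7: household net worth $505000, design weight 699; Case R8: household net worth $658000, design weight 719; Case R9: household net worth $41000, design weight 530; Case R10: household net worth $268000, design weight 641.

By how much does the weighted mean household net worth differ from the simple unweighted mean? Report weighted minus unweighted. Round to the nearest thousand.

45000

Unweighted sum = 709000 + 66000 + 492000 + 7000 + 117000 + 30000 + 505000 + 658000 + 41000 + 268000 = 2893000
Unweighted mean = 2893000 / 10 = 289300
Weighted sum = 709000×534 + 66000×315 + 492000×661 + 7000×51 + 117000×547 + 30000×780 + 505000×699 + 658000×719 + 41000×530 + 268000×641
  = 1831979000
Sum of weights = 534 + 315 + 661 + 51 + 547 + 780 + 699 + 719 + 530 + 641 = 5477
Weighted mean = 1831979000 / 5477 = 334485.85
Difference (weighted minus unweighted) = 45185.85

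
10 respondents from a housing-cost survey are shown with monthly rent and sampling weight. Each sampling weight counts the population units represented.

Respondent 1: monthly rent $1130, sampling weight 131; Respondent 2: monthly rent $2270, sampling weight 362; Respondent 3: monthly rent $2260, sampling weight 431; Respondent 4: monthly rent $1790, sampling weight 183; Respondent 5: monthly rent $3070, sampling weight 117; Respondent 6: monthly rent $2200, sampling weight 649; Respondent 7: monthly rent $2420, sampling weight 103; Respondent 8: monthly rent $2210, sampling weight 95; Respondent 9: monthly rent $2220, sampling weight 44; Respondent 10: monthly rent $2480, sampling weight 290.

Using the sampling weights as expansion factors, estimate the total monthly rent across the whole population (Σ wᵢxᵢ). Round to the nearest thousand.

5334000

Weighted total = 1130×131 + 2270×362 + 2260×431 + 1790×183 + 3070×117 + 2200×649 + 2420×103 + 2210×95 + 2220×44 + 2480×290
  = 148030 + 821740 + 974060 + 327570 + 359190 + 1427800 + 249260 + 209950 + 97680 + 719200 = 5334480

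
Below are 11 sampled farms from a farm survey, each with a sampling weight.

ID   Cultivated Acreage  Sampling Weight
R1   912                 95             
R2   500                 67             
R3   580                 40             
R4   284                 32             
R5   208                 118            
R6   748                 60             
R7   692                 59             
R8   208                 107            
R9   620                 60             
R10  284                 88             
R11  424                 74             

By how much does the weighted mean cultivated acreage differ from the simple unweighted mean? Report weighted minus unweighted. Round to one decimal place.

-23.2

Unweighted sum = 5460
Unweighted mean = 5460 / 11 = 496.36364
Weighted sum = 912×95 + 500×67 + 580×40 + 284×32 + 208×118 + 748×60 + 692×59 + 208×107 + 620×60 + 284×88 + 424×74
  = 86640 + 33500 + 23200 + 9088 + 24544 + 44880 + 40828 + 22256 + 37200 + 24992 + 31376 = 378504
Sum of weights = 95 + 67 + 40 + 32 + 118 + 60 + 59 + 107 + 60 + 88 + 74 = 800
Weighted mean = 378504 / 800 = 473.13
Difference (weighted minus unweighted) = -23.233636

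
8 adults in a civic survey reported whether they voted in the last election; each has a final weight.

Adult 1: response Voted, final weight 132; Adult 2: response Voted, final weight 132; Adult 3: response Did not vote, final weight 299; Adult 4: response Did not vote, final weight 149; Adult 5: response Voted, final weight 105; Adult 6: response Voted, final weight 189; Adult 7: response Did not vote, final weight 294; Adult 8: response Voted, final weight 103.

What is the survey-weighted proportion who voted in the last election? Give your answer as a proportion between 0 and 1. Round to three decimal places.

0.471

Sum of weights for 'Voted' = 132 + 132 + 105 + 189 + 103 = 661
Total weight = 132 + 132 + 299 + 149 + 105 + 189 + 294 + 103 = 1403
Weighted proportion = 661 / 1403 = 0.47113329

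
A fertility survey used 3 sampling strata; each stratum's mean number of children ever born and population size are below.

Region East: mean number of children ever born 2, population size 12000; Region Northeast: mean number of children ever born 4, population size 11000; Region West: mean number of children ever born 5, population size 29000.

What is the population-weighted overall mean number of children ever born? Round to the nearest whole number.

Σ Nₕ·x̄ₕ = 2×12000 + 4×11000 + 5×29000
  = 24000 + 44000 + 145000 = 213000
Σ Nₕ = 52000
Overall mean = 213000 / 52000 = 4.0961538

4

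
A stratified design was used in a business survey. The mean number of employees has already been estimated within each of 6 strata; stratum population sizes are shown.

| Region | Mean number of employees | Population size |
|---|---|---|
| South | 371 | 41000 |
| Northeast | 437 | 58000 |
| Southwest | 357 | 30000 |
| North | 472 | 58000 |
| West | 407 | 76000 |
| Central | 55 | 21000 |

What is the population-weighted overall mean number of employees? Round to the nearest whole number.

390

Σ Nₕ·x̄ₕ = 371×41000 + 437×58000 + 357×30000 + 472×58000 + 407×76000 + 55×21000
  = 15211000 + 25346000 + 10710000 + 27376000 + 30932000 + 1155000 = 110730000
Σ Nₕ = 41000 + 58000 + 30000 + 58000 + 76000 + 21000 = 284000
Overall mean = 110730000 / 284000 = 389.89437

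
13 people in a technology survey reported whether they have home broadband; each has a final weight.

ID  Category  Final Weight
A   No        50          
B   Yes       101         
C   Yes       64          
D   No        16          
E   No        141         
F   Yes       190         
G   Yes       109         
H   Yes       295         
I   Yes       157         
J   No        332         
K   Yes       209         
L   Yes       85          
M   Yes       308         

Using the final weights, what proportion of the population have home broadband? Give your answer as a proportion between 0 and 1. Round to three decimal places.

Sum of weights for 'Yes' = 101 + 64 + 190 + 109 + 295 + 157 + 209 + 85 + 308 = 1518
Total weight = 2057
Weighted proportion = 1518 / 2057 = 0.73796791

0.738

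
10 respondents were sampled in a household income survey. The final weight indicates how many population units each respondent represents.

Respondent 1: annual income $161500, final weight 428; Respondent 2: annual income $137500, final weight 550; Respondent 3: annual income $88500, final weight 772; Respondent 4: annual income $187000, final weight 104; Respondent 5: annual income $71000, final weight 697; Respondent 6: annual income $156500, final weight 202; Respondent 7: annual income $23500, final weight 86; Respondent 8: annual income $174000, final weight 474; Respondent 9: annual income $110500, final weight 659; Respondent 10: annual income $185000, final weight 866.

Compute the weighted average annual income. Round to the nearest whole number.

Weighted sum = 631143500
Sum of weights = 428 + 550 + 772 + 104 + 697 + 202 + 86 + 474 + 659 + 866 = 4838
Weighted mean = 631143500 / 4838 = 130455.46

130455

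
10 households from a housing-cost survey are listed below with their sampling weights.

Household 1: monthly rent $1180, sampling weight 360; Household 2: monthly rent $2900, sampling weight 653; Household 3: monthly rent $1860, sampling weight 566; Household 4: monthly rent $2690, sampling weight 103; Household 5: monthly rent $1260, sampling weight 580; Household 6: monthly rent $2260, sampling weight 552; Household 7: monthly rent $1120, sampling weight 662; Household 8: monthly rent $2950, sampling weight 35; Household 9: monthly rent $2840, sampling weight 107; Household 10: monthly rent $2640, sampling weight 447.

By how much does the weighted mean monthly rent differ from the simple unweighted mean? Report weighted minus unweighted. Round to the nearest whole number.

Unweighted sum = 1180 + 2900 + 1860 + 2690 + 1260 + 2260 + 1120 + 2950 + 2840 + 2640 = 21700
Unweighted mean = 21700 / 10 = 2170
Weighted sum = 1180×360 + 2900×653 + 1860×566 + 2690×103 + 1260×580 + 2260×552 + 1120×662 + 2950×35 + 2840×107 + 2640×447
  = 424800 + 1893700 + 1052760 + 277070 + 730800 + 1247520 + 741440 + 103250 + 303880 + 1180080 = 7955300
Sum of weights = 360 + 653 + 566 + 103 + 580 + 552 + 662 + 35 + 107 + 447 = 4065
Weighted mean = 7955300 / 4065 = 1957.0234
Difference (weighted minus unweighted) = -212.97663

-213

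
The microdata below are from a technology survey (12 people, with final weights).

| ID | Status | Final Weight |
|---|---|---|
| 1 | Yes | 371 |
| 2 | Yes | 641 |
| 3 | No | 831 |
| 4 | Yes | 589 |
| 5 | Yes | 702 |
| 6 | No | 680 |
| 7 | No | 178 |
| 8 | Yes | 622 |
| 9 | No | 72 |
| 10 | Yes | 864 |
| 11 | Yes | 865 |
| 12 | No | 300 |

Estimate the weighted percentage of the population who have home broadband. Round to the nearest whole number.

69

Sum of weights for 'Yes' = 371 + 641 + 589 + 702 + 622 + 864 + 865 = 4654
Total weight = 371 + 641 + 831 + 589 + 702 + 680 + 178 + 622 + 72 + 864 + 865 + 300 = 6715
Weighted proportion = 4654 / 6715 = 0.6930752 → 69.30752%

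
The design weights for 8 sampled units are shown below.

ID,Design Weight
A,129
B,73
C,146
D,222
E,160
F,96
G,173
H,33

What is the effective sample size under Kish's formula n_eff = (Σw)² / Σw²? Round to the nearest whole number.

7

Σ wᵢ = 129 + 73 + 146 + 222 + 160 + 96 + 173 + 33 = 1032
Σ wᵢ² = 16641 + 5329 + 21316 + 49284 + 25600 + 9216 + 29929 + 1089 = 158404
n_eff = 1032² / 158404 = 1065024 / 158404 = 6.7234666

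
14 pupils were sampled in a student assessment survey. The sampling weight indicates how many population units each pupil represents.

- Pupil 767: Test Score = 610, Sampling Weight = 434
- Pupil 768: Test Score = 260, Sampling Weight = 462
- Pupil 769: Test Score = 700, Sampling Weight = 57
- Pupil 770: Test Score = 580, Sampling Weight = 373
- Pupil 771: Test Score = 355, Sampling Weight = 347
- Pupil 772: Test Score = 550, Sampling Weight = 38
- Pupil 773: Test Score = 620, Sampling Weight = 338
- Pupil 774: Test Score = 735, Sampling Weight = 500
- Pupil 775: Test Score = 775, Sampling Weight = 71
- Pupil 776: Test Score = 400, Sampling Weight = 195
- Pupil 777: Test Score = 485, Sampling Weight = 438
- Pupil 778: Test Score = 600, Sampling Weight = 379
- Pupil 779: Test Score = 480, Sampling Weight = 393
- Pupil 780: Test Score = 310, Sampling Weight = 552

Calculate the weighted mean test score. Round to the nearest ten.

500

Weighted sum = 2294860
Sum of weights = 4577
Weighted mean = 2294860 / 4577 = 501.38956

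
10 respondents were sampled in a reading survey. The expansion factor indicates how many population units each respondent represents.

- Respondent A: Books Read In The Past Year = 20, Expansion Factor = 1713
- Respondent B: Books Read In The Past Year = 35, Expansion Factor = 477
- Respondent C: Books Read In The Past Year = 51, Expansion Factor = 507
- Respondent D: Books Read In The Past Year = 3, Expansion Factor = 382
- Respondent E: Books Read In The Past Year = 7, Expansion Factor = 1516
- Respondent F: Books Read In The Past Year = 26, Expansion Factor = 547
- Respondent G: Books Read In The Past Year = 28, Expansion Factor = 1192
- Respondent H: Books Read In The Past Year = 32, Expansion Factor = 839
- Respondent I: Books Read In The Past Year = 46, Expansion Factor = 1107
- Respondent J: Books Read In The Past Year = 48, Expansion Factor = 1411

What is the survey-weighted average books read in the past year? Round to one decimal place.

29.1

Weighted sum = 20×1713 + 35×477 + 51×507 + 3×382 + 7×1516 + 26×547 + 28×1192 + 32×839 + 46×1107 + 48×1411
  = 34260 + 16695 + 25857 + 1146 + 10612 + 14222 + 33376 + 26848 + 50922 + 67728 = 281666
Sum of weights = 1713 + 477 + 507 + 382 + 1516 + 547 + 1192 + 839 + 1107 + 1411 = 9691
Weighted mean = 281666 / 9691 = 29.064699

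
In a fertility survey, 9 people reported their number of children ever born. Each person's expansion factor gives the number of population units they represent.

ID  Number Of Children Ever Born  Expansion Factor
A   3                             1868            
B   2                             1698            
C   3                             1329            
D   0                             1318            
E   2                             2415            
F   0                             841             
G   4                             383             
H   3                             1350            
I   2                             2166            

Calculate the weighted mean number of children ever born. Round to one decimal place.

2.1

Weighted sum = 3×1868 + 2×1698 + 3×1329 + 0×1318 + 2×2415 + 0×841 + 4×383 + 3×1350 + 2×2166
  = 27731
Sum of weights = 1868 + 1698 + 1329 + 1318 + 2415 + 841 + 383 + 1350 + 2166 = 13368
Weighted mean = 27731 / 13368 = 2.0744315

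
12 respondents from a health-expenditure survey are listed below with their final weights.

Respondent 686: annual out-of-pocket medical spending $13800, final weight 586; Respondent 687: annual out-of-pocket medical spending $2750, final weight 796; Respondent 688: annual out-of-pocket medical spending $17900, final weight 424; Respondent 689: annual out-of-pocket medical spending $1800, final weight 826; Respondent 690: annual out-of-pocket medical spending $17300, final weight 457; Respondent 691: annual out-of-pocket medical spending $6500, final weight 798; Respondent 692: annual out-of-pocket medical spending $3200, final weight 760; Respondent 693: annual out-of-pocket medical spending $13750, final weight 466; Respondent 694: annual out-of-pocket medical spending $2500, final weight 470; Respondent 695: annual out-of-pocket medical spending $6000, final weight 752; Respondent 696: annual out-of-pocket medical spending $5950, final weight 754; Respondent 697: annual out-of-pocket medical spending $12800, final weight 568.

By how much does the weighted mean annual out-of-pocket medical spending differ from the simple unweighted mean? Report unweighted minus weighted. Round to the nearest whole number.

Unweighted sum = 13800 + 2750 + 17900 + 1800 + 17300 + 6500 + 3200 + 13750 + 2500 + 6000 + 5950 + 12800 = 104250
Unweighted mean = 104250 / 12 = 8687.5
Weighted sum = 13800×586 + 2750×796 + 17900×424 + 1800×826 + 17300×457 + 6500×798 + 3200×760 + 13750×466 + 2500×470 + 6000×752 + 5950×754 + 12800×568
  = 8086800 + 2189000 + 7589600 + 1486800 + 7906100 + 5187000 + 2432000 + 6407500 + 1175000 + 4512000 + 4486300 + 7270400 = 58728500
Sum of weights = 586 + 796 + 424 + 826 + 457 + 798 + 760 + 466 + 470 + 752 + 754 + 568 = 7657
Weighted mean = 58728500 / 7657 = 7669.9099
Difference (unweighted minus weighted) = 1017.5901

1018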